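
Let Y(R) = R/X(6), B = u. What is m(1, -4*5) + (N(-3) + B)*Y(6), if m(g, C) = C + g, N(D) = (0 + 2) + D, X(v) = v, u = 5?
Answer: -15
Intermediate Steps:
B = 5
N(D) = 2 + D
Y(R) = R/6
m(1, -4*5) + (N(-3) + B)*Y(6) = (-4*5 + 1) + ((2 - 3) + 5)*((⅙)*6) = (-20 + 1) + (-1 + 5)*1 = -19 + 4*1 = -19 + 4 = -15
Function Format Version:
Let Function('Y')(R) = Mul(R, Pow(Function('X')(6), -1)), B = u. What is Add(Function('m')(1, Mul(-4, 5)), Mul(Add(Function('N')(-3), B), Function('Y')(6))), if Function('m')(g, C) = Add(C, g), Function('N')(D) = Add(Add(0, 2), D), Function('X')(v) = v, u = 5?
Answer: -15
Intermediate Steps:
B = 5
Function('N')(D) = Add(2, D)
Function('Y')(R) = Mul(Rational(1, 6), R) (Function('Y')(R) = Mul(R, Pow(6, -1)) = Mul(R, Rational(1, 6)) = Mul(Rational(1, 6), R))
Add(Function('m')(1, Mul(-4, 5)), Mul(Add(Function('N')(-3), B), Function('Y')(6))) = Add(Add(Mul(-4, 5), 1), Mul(Add(Add(2, -3), 5), Mul(Rational(1, 6), 6))) = Add(Add(-20, 1), Mul(Add(-1, 5), 1)) = Add(-19, Mul(4, 1)) = Add(-19, 4) = -15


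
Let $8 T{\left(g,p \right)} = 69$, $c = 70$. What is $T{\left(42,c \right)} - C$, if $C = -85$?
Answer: $\frac{749}{8} \approx 93.625$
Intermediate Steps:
$T{\left(g,p \right)} = \frac{69}{8}$ ($T{\left(g,p \right)} = \frac{1}{8} \cdot 69 = \frac{69}{8}$)
$T{\left(42,c \right)} - C = \frac{69}{8} - -85 = \frac{69}{8} + 85 = \frac{749}{8}$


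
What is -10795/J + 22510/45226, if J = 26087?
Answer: 49501850/589905331 ≈ 0.083915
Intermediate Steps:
-10795/J + 22510/45226 = -10795/26087 + 22510/45226 = -10795*1/26087 + 22510*(1/45226) = -10795/26087 + 11255/22613 = 49501850/589905331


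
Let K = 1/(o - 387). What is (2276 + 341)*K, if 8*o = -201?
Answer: -20936/3297 ≈ -6.3500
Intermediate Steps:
o = -201/8 (o = (⅛)*(-201) = -201/8 ≈ -25.125)
K = -8/3297 (K = 1/(-201/8 - 387) = 1/(-3297/8) = -8/3297 ≈ -0.0024264)
(2276 + 341)*K = (2276 + 341)*(-8/3297) = 2617*(-8/3297) = -20936/3297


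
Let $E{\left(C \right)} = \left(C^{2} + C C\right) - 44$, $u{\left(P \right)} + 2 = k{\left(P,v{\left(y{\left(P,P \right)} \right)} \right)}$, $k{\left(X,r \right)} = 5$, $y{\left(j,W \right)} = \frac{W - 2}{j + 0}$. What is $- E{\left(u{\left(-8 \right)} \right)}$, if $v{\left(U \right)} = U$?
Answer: $26$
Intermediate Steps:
$y{\left(j,W \right)} = \frac{-2 + W}{j}$
$u{\left(P \right)} = 3$ ($u{\left(P \right)} = -2 + 5 = 3$)
$E{\left(C \right)} = -44 + 2 C^{2}$ ($E{\left(C \right)} = \left(C^{2} + C^{2}\right) - 44 = 2 C^{2} - 44 = -44 + 2 C^{2}$)
$- E{\left(u{\left(-8 \right)} \right)} = - (-44 + 2 \cdot 3^{2}) = - (-44 + 2 \cdot 9) = - (-44 + 18) = \left(-1\right) \left(-26\right) = 26$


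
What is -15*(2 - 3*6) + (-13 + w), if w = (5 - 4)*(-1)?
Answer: 226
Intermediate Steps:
w = -1 (w = 1*(-1) = -1)
-15*(2 - 3*6) + (-13 + w) = -15*(2 - 3*6) + (-13 - 1) = -15*(2 - 18) - 14 = -15*(-16) - 14 = 240 - 14 = 226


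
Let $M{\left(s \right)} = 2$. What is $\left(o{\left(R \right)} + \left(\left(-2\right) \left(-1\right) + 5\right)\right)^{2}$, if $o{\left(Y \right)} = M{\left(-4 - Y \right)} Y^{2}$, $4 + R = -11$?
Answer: $208849$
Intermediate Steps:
$R = -15$ ($R = -4 - 11 = -15$)
$o{\left(Y \right)} = 2 Y^{2}$
$\left(o{\left(R \right)} + \left(\left(-2\right) \left(-1\right) + 5\right)\right)^{2} = \left(2 \left(-15\right)^{2} + \left(\left(-2\right) \left(-1\right) + 5\right)\right)^{2} = \left(2 \cdot 225 + \left(2 + 5\right)\right)^{2} = \left(450 + 7\right)^{2} = 457^{2} = 208849$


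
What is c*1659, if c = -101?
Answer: -167559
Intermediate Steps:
c*1659 = -101*1659 = -167559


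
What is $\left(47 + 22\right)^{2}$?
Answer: $4761$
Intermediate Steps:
$\left(47 + 22\right)^{2} = 69^{2} = 4761$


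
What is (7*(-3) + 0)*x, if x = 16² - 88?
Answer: -3528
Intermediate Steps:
x = 168 (x = 256 - 88 = 168)
(7*(-3) + 0)*x = (7*(-3) + 0)*168 = (-21 + 0)*168 = -21*168 = -3528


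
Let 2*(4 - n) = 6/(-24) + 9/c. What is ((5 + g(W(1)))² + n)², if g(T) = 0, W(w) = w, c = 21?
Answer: 2621161/3136 ≈ 835.83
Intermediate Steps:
n = 219/56 (n = 4 - (6/(-24) + 9/21)/2 = 4 - (6*(-1/24) + 9*(1/21))/2 = 4 - (-¼ + 3/7)/2 = 4 - ½*5/28 = 4 - 5/56 = 219/56 ≈ 3.9107)
((5 + g(W(1)))² + n)² = ((5 + 0)² + 219/56)² = (5² + 219/56)² = (25 + 219/56)² = (1619/56)² = 2621161/3136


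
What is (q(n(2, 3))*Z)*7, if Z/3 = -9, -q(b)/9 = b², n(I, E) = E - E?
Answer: 0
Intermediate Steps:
n(I, E) = 0
q(b) = -9*b²
Z = -27 (Z = 3*(-9) = -27)
(q(n(2, 3))*Z)*7 = (-9*0²*(-27))*7 = (-9*0*(-27))*7 = (0*(-27))*7 = 0*7 = 0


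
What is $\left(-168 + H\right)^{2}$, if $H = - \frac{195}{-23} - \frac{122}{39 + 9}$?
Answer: $\frac{8002912681}{304704} \approx 26265.0$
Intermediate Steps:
$H = \frac{3277}{552}$ ($H = \left(-195\right) \left(- \frac{1}{23}\right) - \frac{122}{48} = \frac{195}{23} - \frac{61}{24} = \frac{3277}{552} \approx 5.9366$)
$\left(-168 + H\right)^{2} = \left(-168 + \frac{3277}{552}\right)^{2} = \left(- \frac{89459}{552}\right)^{2} = \frac{8002912681}{304704}$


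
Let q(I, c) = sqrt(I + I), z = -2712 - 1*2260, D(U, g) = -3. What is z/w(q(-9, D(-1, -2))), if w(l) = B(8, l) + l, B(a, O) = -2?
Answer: 452 + 678*I*sqrt(2) ≈ 452.0 + 958.84*I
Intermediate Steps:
z = -4972 (z = -2712 - 2260 = -4972)
q(I, c) = sqrt(2)*sqrt(I) (q(I, c) = sqrt(2*I) = sqrt(2)*sqrt(I))
w(l) = -2 + l
z/w(q(-9, D(-1, -2))) = -4972/(-2 + sqrt(2)*sqrt(-9)) = -4972/(-2 + sqrt(2)*(3*I)) = -4972/(-2 + 3*I*sqrt(2))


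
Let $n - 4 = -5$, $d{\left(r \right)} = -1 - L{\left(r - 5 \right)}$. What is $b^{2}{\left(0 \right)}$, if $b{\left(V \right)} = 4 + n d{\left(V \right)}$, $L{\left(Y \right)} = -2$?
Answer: $9$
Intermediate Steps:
$d{\left(r \right)} = 1$ ($d{\left(r \right)} = -1 - -2 = -1 + 2 = 1$)
$n = -1$ ($n = 4 - 5 = -1$)
$b{\left(V \right)} = 3$ ($b{\left(V \right)} = 4 - 1 = 3$)
$b^{2}{\left(0 \right)} = 3^{2} = 9$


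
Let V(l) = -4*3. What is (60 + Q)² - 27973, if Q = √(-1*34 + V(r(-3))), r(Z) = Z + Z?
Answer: -24419 + 120*I*√46 ≈ -24419.0 + 813.88*I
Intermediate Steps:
r(Z) = 2*Z
V(l) = -12
Q = I*√46 (Q = √(-1*34 - 12) = √(-34 - 12) = √(-46) = I*√46 ≈ 6.7823*I)
(60 + Q)² - 27973 = (60 + I*√46)² - 27973 = -27973 + (60 + I*√46)²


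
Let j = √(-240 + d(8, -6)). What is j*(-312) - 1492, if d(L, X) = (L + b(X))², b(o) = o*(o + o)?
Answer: -1492 - 1248*√385 ≈ -25980.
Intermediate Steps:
b(o) = 2*o² (b(o) = o*(2*o) = 2*o²)
d(L, X) = (L + 2*X²)²
j = 4*√385 (j = √(-240 + (8 + 2*(-6)²)²) = √(-240 + (8 + 2*36)²) = √(-240 + (8 + 72)²) = √(-240 + 80²) = √(-240 + 6400) = √6160 = 4*√385 ≈ 78.486)
j*(-312) - 1492 = (4*√385)*(-312) - 1492 = -1248*√385 - 1492 = -1492 - 1248*√385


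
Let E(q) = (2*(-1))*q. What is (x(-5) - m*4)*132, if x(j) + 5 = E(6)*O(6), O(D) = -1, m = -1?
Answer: 1452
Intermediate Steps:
E(q) = -2*q
x(j) = 7 (x(j) = -5 - 2*6*(-1) = -5 - 12*(-1) = -5 + 12 = 7)
(x(-5) - m*4)*132 = (7 - 1*(-1)*4)*132 = (7 + 1*4)*132 = (7 + 4)*132 = 11*132 = 1452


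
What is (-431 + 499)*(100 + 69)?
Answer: 11492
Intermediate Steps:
(-431 + 499)*(100 + 69) = 68*169 = 11492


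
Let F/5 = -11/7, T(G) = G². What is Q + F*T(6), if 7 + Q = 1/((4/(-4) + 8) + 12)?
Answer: -38544/133 ≈ -289.80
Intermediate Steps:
F = -55/7 (F = 5*(-11/7) = -55/7 ≈ -7.8571)
Q = -132/19 (Q = -7 + 1/((4/(-4) + 8) + 12) = -7 + 1/((4*(-¼) + 8) + 12) = -7 + 1/((-1 + 8) + 12) = -7 + 1/(7 + 12) = -7 + 1/19 = -132/19 ≈ -6.9474)
Q + F*T(6) = -132/19 - 55/7*6² = -132/19 - 55/7*36 = -132/19 - 1980/7 = -38544/133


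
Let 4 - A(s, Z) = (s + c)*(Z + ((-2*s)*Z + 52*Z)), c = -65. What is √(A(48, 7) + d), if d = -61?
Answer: I*√5174 ≈ 71.931*I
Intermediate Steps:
A(s, Z) = 4 - (-65 + s)*(53*Z - 2*Z*s) (A(s, Z) = 4 - (s - 65)*(Z + ((-2*s)*Z + 52*Z)) = 4 - (-65 + s)*(Z + (-2*Z*s + 52*Z)) = 4 - (-65 + s)*(Z + (52*Z - 2*Z*s)) = 4 - (-65 + s)*(53*Z - 2*Z*s))
√(A(48, 7) + d) = √((4 + 3445*7 - 183*7*48 + 2*7*48²) - 61) = √((4 + 24115 - 61488 + 2*7*2304) - 61) = √((4 + 24115 - 61488 + 32256) - 61) = √(-5113 - 61) = √(-5174) = I*√5174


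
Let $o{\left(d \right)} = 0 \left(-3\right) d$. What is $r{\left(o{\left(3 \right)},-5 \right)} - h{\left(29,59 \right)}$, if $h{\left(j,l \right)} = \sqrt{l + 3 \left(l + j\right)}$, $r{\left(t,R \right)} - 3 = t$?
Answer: $3 - \sqrt{323} \approx -14.972$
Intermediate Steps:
$o{\left(d \right)} = 0$ ($o{\left(d \right)} = 0 d = 0$)
$r{\left(t,R \right)} = 3 + t$
$h{\left(j,l \right)} = \sqrt{3 j + 4 l}$ ($h{\left(j,l \right)} = \sqrt{l + 3 \left(j + l\right)} = \sqrt{l + \left(3 j + 3 l\right)} = \sqrt{3 j + 4 l}$)
$r{\left(o{\left(3 \right)},-5 \right)} - h{\left(29,59 \right)} = \left(3 + 0\right) - \sqrt{3 \cdot 29 + 4 \cdot 59} = 3 - \sqrt{87 + 236} = 3 - \sqrt{323}$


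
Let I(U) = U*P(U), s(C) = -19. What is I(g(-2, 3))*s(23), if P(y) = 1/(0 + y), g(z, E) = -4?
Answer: -19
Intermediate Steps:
P(y) = 1/y
I(U) = 1 (I(U) = U/U = 1)
I(g(-2, 3))*s(23) = 1*(-19) = -19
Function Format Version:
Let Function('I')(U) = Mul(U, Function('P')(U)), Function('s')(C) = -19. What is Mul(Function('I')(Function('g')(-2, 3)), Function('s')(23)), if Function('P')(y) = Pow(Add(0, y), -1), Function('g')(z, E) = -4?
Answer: -19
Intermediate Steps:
Function('P')(y) = Pow(y, -1)
Function('I')(U) = 1 (Function('I')(U) = Mul(U, Pow(U, -1)) = 1)
Mul(Function('I')(Function('g')(-2, 3)), Function('s')(23)) = Mul(1, -19) = -19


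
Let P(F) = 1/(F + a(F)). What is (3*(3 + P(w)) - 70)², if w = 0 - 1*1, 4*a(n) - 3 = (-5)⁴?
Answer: 10055241/2704 ≈ 3718.7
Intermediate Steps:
a(n) = 157 (a(n) = ¾ + (¼)*(-5)⁴ = ¾ + (¼)*625 = ¾ + 625/4 = 157)
w = -1 (w = 0 - 1 = -1)
P(F) = 1/(157 + F) (P(F) = 1/(F + 157) = 1/(157 + F))
(3*(3 + P(w)) - 70)² = (3*(3 + 1/(157 - 1)) - 70)² = (3*(3 + 1/156) - 70)² = (3*(469/156) - 70)² = (469/52 - 70)² = (-3171/52)² = 10055241/2704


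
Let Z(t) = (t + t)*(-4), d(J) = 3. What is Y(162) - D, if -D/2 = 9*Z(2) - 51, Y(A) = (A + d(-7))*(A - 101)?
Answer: 9675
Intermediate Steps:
Z(t) = -8*t (Z(t) = (2*t)*(-4) = -8*t)
Y(A) = (-101 + A)*(3 + A) (Y(A) = (A + 3)*(A - 101) = (3 + A)*(-101 + A) = (-101 + A)*(3 + A))
D = 390 (D = -2*(9*(-8*2) - 51) = -2*(9*(-16) - 51) = -2*(-144 - 51) = -2*(-195) = 390)
Y(162) - D = (-303 + 162² - 98*162) - 1*390 = (-303 + 26244 - 15876) - 390 = 10065 - 390 = 9675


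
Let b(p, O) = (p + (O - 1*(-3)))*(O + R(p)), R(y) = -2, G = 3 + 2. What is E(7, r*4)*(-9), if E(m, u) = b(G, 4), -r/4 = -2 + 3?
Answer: -216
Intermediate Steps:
G = 5
r = -4 (r = -4*(-2 + 3) = -4*1 = -4)
b(p, O) = (-2 + O)*(3 + O + p) (b(p, O) = (p + (O - 1*(-3)))*(O - 2) = (p + (O + 3))*(-2 + O) = (p + (3 + O))*(-2 + O) = (3 + O + p)*(-2 + O) = (-2 + O)*(3 + O + p))
E(m, u) = 24 (E(m, u) = -6 + 4 + 4² - 2*5 + 4*5 = -6 + 4 + 16 - 10 + 20 = 24)
E(7, r*4)*(-9) = 24*(-9) = -216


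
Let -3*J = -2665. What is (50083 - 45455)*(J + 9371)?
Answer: 142440584/3 ≈ 4.7480e+7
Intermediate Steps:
J = 2665/3 (J = -⅓*(-2665) = 2665/3 ≈ 888.33)
(50083 - 45455)*(J + 9371) = (50083 - 45455)*(2665/3 + 9371) = 4628*(30778/3) = 142440584/3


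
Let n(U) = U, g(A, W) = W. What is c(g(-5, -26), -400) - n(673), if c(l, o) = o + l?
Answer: -1099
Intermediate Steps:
c(l, o) = l + o
c(g(-5, -26), -400) - n(673) = (-26 - 400) - 1*673 = -426 - 673 = -1099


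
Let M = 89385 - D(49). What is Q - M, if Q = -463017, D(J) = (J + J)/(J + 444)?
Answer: -272334088/493 ≈ -5.5240e+5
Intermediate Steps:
D(J) = 2*J/(444 + J) (D(J) = (2*J)/(444 + J) = 2*J/(444 + J))
M = 44066707/493 (M = 89385 - 2*49/(444 + 49) = 89385 - 2*49/493 = 89385 - 1*98/493 = 89385 - 98/493 = 44066707/493 ≈ 89385.)
Q - M = -463017 - 1*44066707/493 = -463017 - 44066707/493 = -272334088/493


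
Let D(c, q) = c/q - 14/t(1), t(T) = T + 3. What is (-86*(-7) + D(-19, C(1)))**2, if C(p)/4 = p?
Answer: 5640625/16 ≈ 3.5254e+5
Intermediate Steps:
C(p) = 4*p
t(T) = 3 + T
D(c, q) = -7/2 + c/q (D(c, q) = c/q - 14/(3 + 1) = c/q - 14/4 = c/q - 14*1/4 = c/q - 7/2 = -7/2 + c/q)
(-86*(-7) + D(-19, C(1)))**2 = (-86*(-7) + (-7/2 - 19/(4*1)))**2 = (602 + (-7/2 - 19/4))**2 = (602 - 33/4)**2 = (2375/4)**2 = 5640625/16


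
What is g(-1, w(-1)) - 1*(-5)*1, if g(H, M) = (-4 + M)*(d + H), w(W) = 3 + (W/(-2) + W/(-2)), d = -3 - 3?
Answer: 5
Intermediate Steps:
d = -6
w(W) = 3 - W (w(W) = 3 + (W*(-1/2) + W*(-1/2)) = 3 + (-W/2 - W/2) = 3 - W)
g(H, M) = (-6 + H)*(-4 + M) (g(H, M) = (-4 + M)*(-6 + H) = (-6 + H)*(-4 + M))
g(-1, w(-1)) - 1*(-5)*1 = (24 - 6*(3 - 1*(-1)) - 4*(-1) - (3 - 1*(-1))) - 1*(-5)*1 = (24 - 6*(3 + 1) + 4 - (3 + 1)) + 5*1 = (24 - 6*4 + 4 - 1*4) + 5 = (24 - 24 + 4 - 4) + 5 = 0 + 5 = 5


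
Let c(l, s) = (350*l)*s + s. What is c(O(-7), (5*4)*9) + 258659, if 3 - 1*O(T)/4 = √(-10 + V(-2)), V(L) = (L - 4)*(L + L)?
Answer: 1014839 - 252000*√14 ≈ 71941.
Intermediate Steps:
V(L) = 2*L*(-4 + L) (V(L) = (-4 + L)*(2*L) = 2*L*(-4 + L))
O(T) = 12 - 4*√14 (O(T) = 12 - 4*√(-10 + 2*(-2)*(-4 - 2)) = 12 - 4*√(-10 + 2*(-2)*(-6)) = 12 - 4*√(-10 + 24) = 12 - 4*√14)
c(l, s) = s + 350*l*s (c(l, s) = 350*l*s + s = s + 350*l*s)
c(O(-7), (5*4)*9) + 258659 = ((5*4)*9)*(1 + 350*(12 - 4*√14)) + 258659 = (20*9)*(1 + (4200 - 1400*√14)) + 258659 = 180*(4201 - 1400*√14) + 258659 = (756180 - 252000*√14) + 258659 = 1014839 - 252000*√14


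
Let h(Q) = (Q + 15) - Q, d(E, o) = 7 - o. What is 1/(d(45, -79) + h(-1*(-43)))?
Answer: 1/101 ≈ 0.0099010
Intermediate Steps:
h(Q) = 15 (h(Q) = (15 + Q) - Q = 15)
1/(d(45, -79) + h(-1*(-43))) = 1/((7 - 1*(-79)) + 15) = 1/((7 + 79) + 15) = 1/(86 + 15) = 1/101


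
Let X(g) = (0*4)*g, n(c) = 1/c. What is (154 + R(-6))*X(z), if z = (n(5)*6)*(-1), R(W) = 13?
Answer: 0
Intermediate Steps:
z = -6/5 (z = (6/5)*(-1) = -6/5 ≈ -1.2000)
X(g) = 0 (X(g) = 0*g = 0)
(154 + R(-6))*X(z) = (154 + 13)*0 = 167*0 = 0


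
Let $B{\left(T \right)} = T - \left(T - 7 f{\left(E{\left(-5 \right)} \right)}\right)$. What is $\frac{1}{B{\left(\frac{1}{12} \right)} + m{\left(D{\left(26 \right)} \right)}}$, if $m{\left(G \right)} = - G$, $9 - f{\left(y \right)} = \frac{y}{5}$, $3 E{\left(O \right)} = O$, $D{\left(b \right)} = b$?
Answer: $\frac{3}{118} \approx 0.025424$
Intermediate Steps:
$E{\left(O \right)} = \frac{O}{3}$
$f{\left(y \right)} = 9 - \frac{y}{5}$
$B{\left(T \right)} = \frac{196}{3}$ ($B{\left(T \right)} = T - \left(T - 7 \left(9 - \frac{\frac{1}{3} \left(-5\right)}{5}\right)\right) = T - \left(T - 7 \left(9 - - \frac{1}{3}\right)\right) = T - \left(T - 7 \left(9 + \frac{1}{3}\right)\right) = T - \left(T - \frac{196}{3}\right) = T - \left(- \frac{196}{3} + T\right) = \frac{196}{3}$)
$\frac{1}{B{\left(\frac{1}{12} \right)} + m{\left(D{\left(26 \right)} \right)}} = \frac{1}{\frac{196}{3} - 26} = \frac{1}{\frac{118}{3}} = \frac{3}{118}$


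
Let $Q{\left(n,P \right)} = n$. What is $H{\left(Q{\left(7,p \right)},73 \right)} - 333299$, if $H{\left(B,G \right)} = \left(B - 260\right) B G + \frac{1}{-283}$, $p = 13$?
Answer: $- \frac{130910707}{283} \approx -4.6258 \cdot 10^{5}$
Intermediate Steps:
$H{\left(B,G \right)} = - \frac{1}{283} + B G \left(-260 + B\right)$ ($H{\left(B,G \right)} = \left(-260 + B\right) B G - \frac{1}{283} = B \left(-260 + B\right) G - \frac{1}{283} = B G \left(-260 + B\right) - \frac{1}{283} = - \frac{1}{283} + B G \left(-260 + B\right)$)
$H{\left(Q{\left(7,p \right)},73 \right)} - 333299 = \left(- \frac{1}{283} + 73 \cdot 7^{2} - 1820 \cdot 73\right) - 333299 = \left(- \frac{1}{283} + 73 \cdot 49 - 132860\right) - 333299 = \left(- \frac{1}{283} + 3577 - 132860\right) - 333299 = - \frac{36587090}{283} - 333299 = - \frac{130910707}{283}$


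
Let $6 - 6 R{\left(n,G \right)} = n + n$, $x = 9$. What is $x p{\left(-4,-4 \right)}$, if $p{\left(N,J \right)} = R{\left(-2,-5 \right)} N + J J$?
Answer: $84$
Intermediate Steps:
$R{\left(n,G \right)} = 1 - \frac{n}{3}$ ($R{\left(n,G \right)} = 1 - \frac{n + n}{6} = 1 - \frac{2 n}{6} = 1 - \frac{n}{3}$)
$p{\left(N,J \right)} = J^{2} + \frac{5 N}{3}$ ($p{\left(N,J \right)} = \left(1 - - \frac{2}{3}\right) N + J J = \left(1 + \frac{2}{3}\right) N + J^{2} = \frac{5 N}{3} + J^{2} = J^{2} + \frac{5 N}{3}$)
$x p{\left(-4,-4 \right)} = 9 \left(\left(-4\right)^{2} + \frac{5}{3} \left(-4\right)\right) = 9 \left(16 - \frac{20}{3}\right) = 9 \cdot \frac{28}{3} = 84$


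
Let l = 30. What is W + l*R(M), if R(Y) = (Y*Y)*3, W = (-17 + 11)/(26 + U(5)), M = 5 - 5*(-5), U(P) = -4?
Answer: 890997/11 ≈ 81000.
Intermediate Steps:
M = 30 (M = 5 + 25 = 30)
W = -3/11 (W = (-17 + 11)/(26 - 4) = -6/22 = -6*1/22 = -3/11 ≈ -0.27273)
R(Y) = 3*Y² (R(Y) = Y²*3 = 3*Y²)
W + l*R(M) = -3/11 + 30*(3*30²) = -3/11 + 30*(3*900) = -3/11 + 30*2700 = -3/11 + 81000 = 890997/11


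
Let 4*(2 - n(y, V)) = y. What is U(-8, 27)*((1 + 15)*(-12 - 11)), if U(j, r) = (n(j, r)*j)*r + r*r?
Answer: 49680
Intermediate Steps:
n(y, V) = 2 - y/4
U(j, r) = r² + j*r*(2 - j/4) (U(j, r) = ((2 - j/4)*j)*r + r*r = (j*(2 - j/4))*r + r² = j*r*(2 - j/4) + r² = r² + j*r*(2 - j/4))
U(-8, 27)*((1 + 15)*(-12 - 11)) = (-¼*27*(-4*27 - 8*(-8 - 8)))*((1 + 15)*(-12 - 11)) = (-¼*27*(-108 - 8*(-16)))*(16*(-23)) = -¼*27*(-108 + 128)*(-368) = -¼*27*20*(-368) = -135*(-368) = 49680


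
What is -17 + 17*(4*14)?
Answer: 935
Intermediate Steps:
-17 + 17*(4*14) = -17 + 17*56 = -17 + 952 = 935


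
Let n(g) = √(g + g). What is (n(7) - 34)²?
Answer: (34 - √14)² ≈ 915.57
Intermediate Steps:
n(g) = √2*√g (n(g) = √(2*g) = √2*√g)
(n(7) - 34)² = (√2*√7 - 34)² = (√14 - 34)² = (-34 + √14)²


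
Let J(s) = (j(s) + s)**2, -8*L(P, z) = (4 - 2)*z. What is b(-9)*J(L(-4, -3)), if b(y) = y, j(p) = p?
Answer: -81/4 ≈ -20.250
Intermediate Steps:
L(P, z) = -z/4 (L(P, z) = -(4 - 2)*z/8 = -z/4)
J(s) = 4*s**2 (J(s) = (s + s)**2 = (2*s)**2 = 4*s**2)
b(-9)*J(L(-4, -3)) = -36*(-1/4*(-3))**2 = -36*(3/4)**2 = -36*9/16 = -9*9/4 = -81/4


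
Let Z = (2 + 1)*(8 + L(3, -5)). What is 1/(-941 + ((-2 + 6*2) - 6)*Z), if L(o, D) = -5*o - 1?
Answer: -1/1037 ≈ -0.00096432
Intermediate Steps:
L(o, D) = -1 - 5*o
Z = -24 (Z = (2 + 1)*(8 + (-1 - 5*3)) = 3*(8 + (-1 - 15)) = 3*(8 - 16) = 3*(-8) = -24)
1/(-941 + ((-2 + 6*2) - 6)*Z) = 1/(-941 + ((-2 + 6*2) - 6)*(-24)) = 1/(-941 + ((-2 + 12) - 6)*(-24)) = 1/(-941 + (10 - 6)*(-24)) = 1/(-941 + 4*(-24)) = 1/(-941 - 96) = 1/(-1037) = -1/1037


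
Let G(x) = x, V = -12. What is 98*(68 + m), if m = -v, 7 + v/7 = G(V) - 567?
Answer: 408660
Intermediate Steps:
v = -4102 (v = -49 + 7*(-12 - 567) = -49 + 7*(-579) = -49 - 4053 = -4102)
m = 4102 (m = -1*(-4102) = 4102)
98*(68 + m) = 98*(68 + 4102) = 98*4170 = 408660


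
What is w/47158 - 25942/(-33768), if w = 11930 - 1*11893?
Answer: 43736509/56872548 ≈ 0.76903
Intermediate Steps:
w = 37 (w = 11930 - 11893 = 37)
w/47158 - 25942/(-33768) = 37/47158 - 25942/(-33768) = 37*(1/47158) - 25942*(-1/33768) = 37/47158 + 1853/2412 = 43736509/56872548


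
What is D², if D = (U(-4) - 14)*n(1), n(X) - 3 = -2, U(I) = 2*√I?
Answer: 180 - 112*I ≈ 180.0 - 112.0*I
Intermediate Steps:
n(X) = 1 (n(X) = 3 - 2 = 1)
D = -14 + 4*I (D = (2*√(-4) - 14)*1 = (2*(2*I) - 14)*1 = (4*I - 14)*1 = (-14 + 4*I)*1 = -14 + 4*I ≈ -14.0 + 4.0*I)
D² = (-14 + 4*I)²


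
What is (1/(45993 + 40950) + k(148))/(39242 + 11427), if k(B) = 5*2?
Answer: 869431/4405314867 ≈ 0.00019736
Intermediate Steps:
k(B) = 10
(1/(45993 + 40950) + k(148))/(39242 + 11427) = (1/(45993 + 40950) + 10)/(39242 + 11427) = (1/86943 + 10)/50669 = (1/86943 + 10)*(1/50669) = (869431/86943)*(1/50669) = 869431/4405314867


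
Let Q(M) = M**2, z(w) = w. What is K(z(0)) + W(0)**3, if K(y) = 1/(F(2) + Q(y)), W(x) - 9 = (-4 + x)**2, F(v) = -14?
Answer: 218749/14 ≈ 15625.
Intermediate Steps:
W(x) = 9 + (-4 + x)**2
K(y) = 1/(-14 + y**2)
K(z(0)) + W(0)**3 = 1/(-14 + 0**2) + (9 + (-4 + 0)**2)**3 = 1/(-14 + 0) + (9 + (-4)**2)**3 = 1/(-14) + (9 + 16)**3 = -1/14 + 25**3 = -1/14 + 15625 = 218749/14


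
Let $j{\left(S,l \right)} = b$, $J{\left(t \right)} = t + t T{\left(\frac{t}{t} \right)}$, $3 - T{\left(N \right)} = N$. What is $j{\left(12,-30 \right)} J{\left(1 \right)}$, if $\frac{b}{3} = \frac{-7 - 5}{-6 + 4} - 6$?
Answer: $0$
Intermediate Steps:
$T{\left(N \right)} = 3 - N$
$J{\left(t \right)} = 3 t$ ($J{\left(t \right)} = t + t \left(3 - \frac{t}{t}\right) = t + t \left(3 - 1\right) = t + t 2 = t + 2 t = 3 t$)
$b = 0$ ($b = 3 \left(\frac{-7 - 5}{-6 + 4} - 6\right) = 3 \left(- \frac{12}{-2} - 6\right) = 3 \left(\left(-12\right) \left(- \frac{1}{2}\right) - 6\right) = 3 \left(6 - 6\right) = 3 \cdot 0 = 0$)
$j{\left(S,l \right)} = 0$
$j{\left(12,-30 \right)} J{\left(1 \right)} = 0 \cdot 3 \cdot 1 = 0 \cdot 3 = 0$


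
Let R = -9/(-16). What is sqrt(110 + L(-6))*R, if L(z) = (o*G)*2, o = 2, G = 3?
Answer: 9*sqrt(122)/16 ≈ 6.2130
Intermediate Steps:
L(z) = 12 (L(z) = (2*3)*2 = 6*2 = 12)
R = 9/16 (R = -9*(-1/16) = 9/16 ≈ 0.56250)
sqrt(110 + L(-6))*R = sqrt(110 + 12)*(9/16) = sqrt(122)*(9/16) = 9*sqrt(122)/16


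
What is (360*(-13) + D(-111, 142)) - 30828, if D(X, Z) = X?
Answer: -35619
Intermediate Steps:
(360*(-13) + D(-111, 142)) - 30828 = (360*(-13) - 111) - 30828 = (-4680 - 111) - 30828 = -4791 - 30828 = -35619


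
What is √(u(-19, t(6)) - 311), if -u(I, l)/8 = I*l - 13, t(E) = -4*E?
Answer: I*√3855 ≈ 62.089*I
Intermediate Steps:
u(I, l) = 104 - 8*I*l (u(I, l) = -8*(I*l - 13) = -8*(-13 + I*l) = 104 - 8*I*l)
√(u(-19, t(6)) - 311) = √((104 - 8*(-19)*(-4*6)) - 311) = √((104 - 8*(-19)*(-24)) - 311) = √((104 - 3648) - 311) = √(-3544 - 311) = √(-3855) = I*√3855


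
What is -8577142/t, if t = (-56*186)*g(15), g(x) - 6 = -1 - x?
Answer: -19763/240 ≈ -82.346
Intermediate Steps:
g(x) = 5 - x (g(x) = 6 + (-1 - x) = 5 - x)
t = 104160 (t = (-56*186)*(5 - 1*15) = -10416*(5 - 15) = -10416*(-10) = 104160)
-8577142/t = -8577142/104160 = -8577142*1/104160 = -19763/240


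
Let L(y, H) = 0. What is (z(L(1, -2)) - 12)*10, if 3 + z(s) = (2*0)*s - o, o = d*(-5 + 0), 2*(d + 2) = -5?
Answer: -375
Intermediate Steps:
d = -9/2 (d = -2 + (1/2)*(-5) = -2 - 5/2 = -9/2 ≈ -4.5000)
o = 45/2 (o = -9*(-5 + 0)/2 = -9/2*(-5) = 45/2 ≈ 22.500)
z(s) = -51/2 (z(s) = -3 + ((2*0)*s - 1*45/2) = -3 + (0*s - 45/2) = -3 + (0 - 45/2) = -3 - 45/2 = -51/2)
(z(L(1, -2)) - 12)*10 = (-51/2 - 12)*10 = -75/2*10 = -375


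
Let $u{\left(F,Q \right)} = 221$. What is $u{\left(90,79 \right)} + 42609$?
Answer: $42830$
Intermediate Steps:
$u{\left(90,79 \right)} + 42609 = 221 + 42609 = 42830$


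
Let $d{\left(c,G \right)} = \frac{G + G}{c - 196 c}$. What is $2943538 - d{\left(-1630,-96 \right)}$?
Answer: $\frac{155933925582}{52975} \approx 2.9435 \cdot 10^{6}$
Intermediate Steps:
$d{\left(c,G \right)} = - \frac{2 G}{195 c}$ ($d{\left(c,G \right)} = \frac{2 G}{\left(-195\right) c} = 2 G \left(- \frac{1}{195 c}\right) = - \frac{2 G}{195 c}$)
$2943538 - d{\left(-1630,-96 \right)} = 2943538 - \left(- \frac{2}{195}\right) \left(-96\right) \frac{1}{-1630} = 2943538 - \left(- \frac{2}{195}\right) \left(-96\right) \left(- \frac{1}{1630}\right) = 2943538 - - \frac{32}{52975} = 2943538 + \frac{32}{52975} = \frac{155933925582}{52975}$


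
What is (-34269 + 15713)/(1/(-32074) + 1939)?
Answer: -595165144/62191485 ≈ -9.5699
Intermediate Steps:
(-34269 + 15713)/(1/(-32074) + 1939) = -18556/(-1/32074 + 1939) = -18556/62191485/32074 = -18556*32074/62191485 = -595165144/62191485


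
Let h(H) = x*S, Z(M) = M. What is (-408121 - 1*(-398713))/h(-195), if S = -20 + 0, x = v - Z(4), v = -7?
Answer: -2352/55 ≈ -42.764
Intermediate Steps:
x = -11 (x = -7 - 1*4 = -7 - 4 = -11)
S = -20
h(H) = 220 (h(H) = -11*(-20) = 220)
(-408121 - 1*(-398713))/h(-195) = (-408121 - 1*(-398713))/220 = (-408121 + 398713)*(1/220) = -9408*1/220 = -2352/55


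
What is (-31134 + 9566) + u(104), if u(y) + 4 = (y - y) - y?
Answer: -21676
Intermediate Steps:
u(y) = -4 - y (u(y) = -4 + ((y - y) - y) = -4 + (0 - y) = -4 - y)
(-31134 + 9566) + u(104) = (-31134 + 9566) + (-4 - 1*104) = -21568 + (-4 - 104) = -21568 - 108 = -21676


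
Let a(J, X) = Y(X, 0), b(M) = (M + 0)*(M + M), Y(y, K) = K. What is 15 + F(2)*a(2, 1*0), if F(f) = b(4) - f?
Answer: 15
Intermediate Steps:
b(M) = 2*M² (b(M) = M*(2*M) = 2*M²)
a(J, X) = 0
F(f) = 32 - f (F(f) = 2*4² - f = 2*16 - f = 32 - f)
15 + F(2)*a(2, 1*0) = 15 + (32 - 1*2)*0 = 15 + (32 - 2)*0 = 15 + 30*0 = 15 + 0 = 15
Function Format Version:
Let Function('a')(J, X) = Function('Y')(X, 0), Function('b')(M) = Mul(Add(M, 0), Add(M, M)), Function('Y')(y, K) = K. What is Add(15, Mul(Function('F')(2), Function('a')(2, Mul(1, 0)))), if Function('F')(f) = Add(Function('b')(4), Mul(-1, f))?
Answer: 15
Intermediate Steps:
Function('b')(M) = Mul(2, Pow(M, 2)) (Function('b')(M) = Mul(M, Mul(2, M)) = Mul(2, Pow(M, 2)))
Function('a')(J, X) = 0
Function('F')(f) = Add(32, Mul(-1, f)) (Function('F')(f) = Add(Mul(2, Pow(4, 2)), Mul(-1, f)) = Add(Mul(2, 16), Mul(-1, f)) = Add(32, Mul(-1, f)))
Add(15, Mul(Function('F')(2), Function('a')(2, Mul(1, 0)))) = Add(15, Mul(Add(32, Mul(-1, 2)), 0)) = Add(15, Mul(Add(32, -2), 0)) = Add(15, Mul(30, 0)) = Add(15, 0) = 15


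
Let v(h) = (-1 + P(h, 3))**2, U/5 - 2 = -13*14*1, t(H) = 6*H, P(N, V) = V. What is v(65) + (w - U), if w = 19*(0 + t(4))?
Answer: 1360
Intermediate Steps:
U = -900 (U = 10 + 5*(-13*14*1) = 10 + 5*(-182*1) = 10 + 5*(-182) = 10 - 910 = -900)
v(h) = 4 (v(h) = (-1 + 3)**2 = 2**2 = 4)
w = 456 (w = 19*(0 + 6*4) = 19*(0 + 24) = 19*24 = 456)
v(65) + (w - U) = 4 + (456 - 1*(-900)) = 4 + (456 + 900) = 4 + 1356 = 1360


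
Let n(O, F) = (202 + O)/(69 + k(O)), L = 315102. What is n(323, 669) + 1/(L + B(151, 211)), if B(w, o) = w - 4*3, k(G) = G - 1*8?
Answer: 55167303/40350848 ≈ 1.3672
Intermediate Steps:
k(G) = -8 + G (k(G) = G - 8 = -8 + G)
B(w, o) = -12 + w (B(w, o) = w - 12 = -12 + w)
n(O, F) = (202 + O)/(61 + O) (n(O, F) = (202 + O)/(69 + (-8 + O)) = (202 + O)/(61 + O))
n(323, 669) + 1/(L + B(151, 211)) = (202 + 323)/(61 + 323) + 1/(315102 + (-12 + 151)) = 525/384 + 1/(315102 + 139) = (1/384)*525 + 1/315241 = 175/128 + 1/315241 = 55167303/40350848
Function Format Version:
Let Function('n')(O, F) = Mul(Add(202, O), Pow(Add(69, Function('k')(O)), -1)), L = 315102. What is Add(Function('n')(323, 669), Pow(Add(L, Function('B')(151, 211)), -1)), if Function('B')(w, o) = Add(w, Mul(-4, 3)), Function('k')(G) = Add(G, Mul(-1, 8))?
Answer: Rational(55167303, 40350848) ≈ 1.3672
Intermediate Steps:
Function('k')(G) = Add(-8, G) (Function('k')(G) = Add(G, -8) = Add(-8, G))
Function('B')(w, o) = Add(-12, w) (Function('B')(w, o) = Add(w, -12) = Add(-12, w))
Function('n')(O, F) = Mul(Pow(Add(61, O), -1), Add(202, O)) (Function('n')(O, F) = Mul(Add(202, O), Pow(Add(69, Add(-8, O)), -1)) = Mul(Add(202, O), Pow(Add(61, O), -1)) = Mul(Pow(Add(61, O), -1), Add(202, O)))
Add(Function('n')(323, 669), Pow(Add(L, Function('B')(151, 211)), -1)) = Add(Mul(Pow(Add(61, 323), -1), Add(202, 323)), Pow(Add(315102, Add(-12, 151)), -1)) = Add(Mul(Pow(384, -1), 525), Pow(Add(315102, 139), -1)) = Add(Mul(Rational(1, 384), 525), Pow(315241, -1)) = Add(Rational(175, 128), Rational(1, 315241)) = Rational(55167303, 40350848)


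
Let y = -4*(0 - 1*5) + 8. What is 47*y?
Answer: 1316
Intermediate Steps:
y = 28 (y = -4*(0 - 5) + 8 = -4*(-5) + 8 = 20 + 8 = 28)
47*y = 47*28 = 1316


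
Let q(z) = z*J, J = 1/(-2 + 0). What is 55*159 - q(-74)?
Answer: 8708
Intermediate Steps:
J = -½ (J = 1/(-2) = -½ ≈ -0.50000)
q(z) = -z/2 (q(z) = z*(-½) = -z/2)
55*159 - q(-74) = 55*159 - (-1)*(-74)/2 = 8745 - 1*37 = 8745 - 37 = 8708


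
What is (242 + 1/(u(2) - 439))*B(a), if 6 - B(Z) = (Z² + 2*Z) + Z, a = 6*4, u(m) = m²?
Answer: -22527566/145 ≈ -1.5536e+5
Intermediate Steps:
a = 24
B(Z) = 6 - Z² - 3*Z (B(Z) = 6 - ((Z² + 2*Z) + Z) = 6 - (Z² + 3*Z) = 6 + (-Z² - 3*Z) = 6 - Z² - 3*Z)
(242 + 1/(u(2) - 439))*B(a) = (242 + 1/(2² - 439))*(6 - 1*24² - 3*24) = (242 + 1/(4 - 439))*(6 - 1*576 - 72) = (242 + 1/(-435))*(6 - 576 - 72) = (242 - 1/435)*(-642) = (105269/435)*(-642) = -22527566/145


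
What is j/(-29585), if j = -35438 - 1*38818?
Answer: 74256/29585 ≈ 2.5099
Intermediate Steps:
j = -74256 (j = -35438 - 38818 = -74256)
j/(-29585) = -74256/(-29585) = -74256*(-1/29585) = 74256/29585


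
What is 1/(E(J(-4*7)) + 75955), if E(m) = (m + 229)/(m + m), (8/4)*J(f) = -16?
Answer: 16/1215059 ≈ 1.3168e-5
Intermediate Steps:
J(f) = -8 (J(f) = (½)*(-16) = -8)
E(m) = (229 + m)/(2*m) (E(m) = (229 + m)/((2*m)) = (229 + m)*(1/(2*m)) = (229 + m)/(2*m))
1/(E(J(-4*7)) + 75955) = 1/((½)*(229 - 8)/(-8) + 75955) = 1/((½)*(-⅛)*221 + 75955) = 1/(-221/16 + 75955) = 1/(1215059/16) = 16/1215059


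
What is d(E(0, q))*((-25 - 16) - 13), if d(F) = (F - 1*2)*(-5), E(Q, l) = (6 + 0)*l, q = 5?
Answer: 7560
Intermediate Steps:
E(Q, l) = 6*l
d(F) = 10 - 5*F (d(F) = (F - 2)*(-5) = (-2 + F)*(-5) = 10 - 5*F)
d(E(0, q))*((-25 - 16) - 13) = (10 - 30*5)*((-25 - 16) - 13) = (10 - 5*30)*(-41 - 13) = (10 - 150)*(-54) = -140*(-54) = 7560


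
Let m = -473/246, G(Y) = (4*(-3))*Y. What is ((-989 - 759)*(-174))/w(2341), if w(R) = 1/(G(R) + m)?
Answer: -350337734660/41 ≈ -8.5448e+9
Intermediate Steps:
G(Y) = -12*Y
m = -473/246 (m = -473*1/246 = -473/246 ≈ -1.9228)
w(R) = 1/(-473/246 - 12*R) (w(R) = 1/(-12*R - 473/246) = 1/(-473/246 - 12*R))
((-989 - 759)*(-174))/w(2341) = ((-989 - 759)*(-174))/((-246/(473 + 2952*2341))) = (-1748*(-174))/((-246/(473 + 6910632))) = 304152/((-246/6911105)) = 304152/((-246*1/6911105)) = 304152/(-246/6911105) = 304152*(-6911105/246) = -350337734660/41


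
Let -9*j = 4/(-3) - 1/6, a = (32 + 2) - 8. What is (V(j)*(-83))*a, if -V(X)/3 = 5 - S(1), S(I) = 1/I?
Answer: 25896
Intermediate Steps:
a = 26 (a = 34 - 8 = 26)
j = 1/6 (j = -(4/(-3) - 1/6)/9 = -(4*(-1/3) - 1*1/6)/9 = -(-4/3 - 1/6)/9 = -1/9*(-3/2) = 1/6 ≈ 0.16667)
V(X) = -12 (V(X) = -3*(5 - 1/1) = -3*(5 - 1*1) = -3*(5 - 1) = -3*4 = -12)
(V(j)*(-83))*a = -12*(-83)*26 = 996*26 = 25896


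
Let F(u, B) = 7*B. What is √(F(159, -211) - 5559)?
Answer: 2*I*√1759 ≈ 83.881*I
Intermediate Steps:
√(F(159, -211) - 5559) = √(7*(-211) - 5559) = √(-1477 - 5559) = √(-7036) = 2*I*√1759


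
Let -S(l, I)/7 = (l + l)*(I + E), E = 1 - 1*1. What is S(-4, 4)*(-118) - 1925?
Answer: -28357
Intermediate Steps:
E = 0 (E = 1 - 1 = 0)
S(l, I) = -14*I*l (S(l, I) = -7*(l + l)*(I + 0) = -7*2*l*I = -14*I*l)
S(-4, 4)*(-118) - 1925 = -14*4*(-4)*(-118) - 1925 = 224*(-118) - 1925 = -26432 - 1925 = -28357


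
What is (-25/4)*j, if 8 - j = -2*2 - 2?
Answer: -175/2 ≈ -87.500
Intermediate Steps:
j = 14 (j = 8 - (-2*2 - 2) = 8 - (-4 - 2) = 8 - 1*(-6) = 8 + 6 = 14)
(-25/4)*j = -25/4*14 = -175/2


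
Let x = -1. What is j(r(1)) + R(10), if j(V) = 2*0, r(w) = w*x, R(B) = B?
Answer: 10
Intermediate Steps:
r(w) = -w (r(w) = w*(-1) = -w)
j(V) = 0
j(r(1)) + R(10) = 0 + 10 = 10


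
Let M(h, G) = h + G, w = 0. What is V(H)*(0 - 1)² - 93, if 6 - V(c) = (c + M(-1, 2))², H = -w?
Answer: -88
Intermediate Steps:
M(h, G) = G + h
H = 0 (H = -1*0 = 0)
V(c) = 6 - (1 + c)² (V(c) = 6 - (c + (2 - 1))² = 6 - (c + 1)² = 6 - (1 + c)²)
V(H)*(0 - 1)² - 93 = (6 - (1 + 0)²)*(0 - 1)² - 93 = (6 - 1*1²)*(-1)² - 93 = (6 - 1*1)*1 - 93 = (6 - 1)*1 - 93 = 5*1 - 93 = 5 - 93 = -88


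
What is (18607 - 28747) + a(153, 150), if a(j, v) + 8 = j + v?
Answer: -9845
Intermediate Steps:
a(j, v) = -8 + j + v (a(j, v) = -8 + (j + v) = -8 + j + v)
(18607 - 28747) + a(153, 150) = (18607 - 28747) + (-8 + 153 + 150) = -10140 + 295 = -9845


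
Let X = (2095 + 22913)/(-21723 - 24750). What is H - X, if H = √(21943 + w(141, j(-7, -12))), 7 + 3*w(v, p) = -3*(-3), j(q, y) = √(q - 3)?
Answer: 8336/15491 + √197493/3 ≈ 148.67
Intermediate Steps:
j(q, y) = √(-3 + q)
w(v, p) = ⅔ (w(v, p) = -7/3 + (-3*(-3))/3 = -7/3 + (⅓)*9 = -7/3 + 3 = ⅔)
H = √197493/3 (H = √(21943 + ⅔) = √(65831/3) = √197493/3 ≈ 148.13)
X = -8336/15491 (X = 25008/(-46473) = 25008*(-1/46473) = -8336/15491 ≈ -0.53812)
H - X = √197493/3 - 1*(-8336/15491) = √197493/3 + 8336/15491 = 8336/15491 + √197493/3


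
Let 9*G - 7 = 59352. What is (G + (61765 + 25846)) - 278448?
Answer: -1658174/9 ≈ -1.8424e+5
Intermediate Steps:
G = 59359/9 (G = 7/9 + (⅑)*59352 = 7/9 + 19784/3 = 59359/9 ≈ 6595.4)
(G + (61765 + 25846)) - 278448 = (59359/9 + (61765 + 25846)) - 278448 = (59359/9 + 87611) - 278448 = 847858/9 - 278448 = -1658174/9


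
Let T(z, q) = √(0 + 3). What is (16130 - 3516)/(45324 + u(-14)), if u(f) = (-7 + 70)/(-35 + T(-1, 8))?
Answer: 25874454886/92967108363 + 88298*√3/278901325089 ≈ 0.27832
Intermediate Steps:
T(z, q) = √3
u(f) = 63/(-35 + √3) (u(f) = (-7 + 70)/(-35 + √3) = 63/(-35 + √3))
(16130 - 3516)/(45324 + u(-14)) = (16130 - 3516)/(45324 + (-2205/1222 - 63*√3/1222)) = 12614/(55383723/1222 - 63*√3/1222)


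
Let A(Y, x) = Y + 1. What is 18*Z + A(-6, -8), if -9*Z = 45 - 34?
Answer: -27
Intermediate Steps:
A(Y, x) = 1 + Y
Z = -11/9 (Z = -(45 - 34)/9 = -1/9*11 = -11/9 ≈ -1.2222)
18*Z + A(-6, -8) = 18*(-11/9) + (1 - 6) = -22 - 5 = -27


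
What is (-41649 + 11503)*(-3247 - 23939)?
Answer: 819549156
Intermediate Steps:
(-41649 + 11503)*(-3247 - 23939) = -30146*(-27186) = 819549156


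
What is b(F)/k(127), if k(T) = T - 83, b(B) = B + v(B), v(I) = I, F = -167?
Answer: -167/22 ≈ -7.5909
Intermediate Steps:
b(B) = 2*B (b(B) = B + B = 2*B)
k(T) = -83 + T
b(F)/k(127) = (2*(-167))/(-83 + 127) = -334/44 = -334*1/44 = -167/22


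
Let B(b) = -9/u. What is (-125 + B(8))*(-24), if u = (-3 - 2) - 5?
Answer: 14892/5 ≈ 2978.4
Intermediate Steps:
u = -10 (u = -5 - 5 = -10)
B(b) = 9/10 (B(b) = -9/(-10) = -9*(-1/10) = 9/10)
(-125 + B(8))*(-24) = (-125 + 9/10)*(-24) = -1241/10*(-24) = 14892/5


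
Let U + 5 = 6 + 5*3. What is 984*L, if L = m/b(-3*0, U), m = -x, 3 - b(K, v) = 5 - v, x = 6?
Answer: -2952/7 ≈ -421.71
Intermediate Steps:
U = 16 (U = -5 + (6 + 5*3) = -5 + (6 + 15) = -5 + 21 = 16)
b(K, v) = -2 + v (b(K, v) = 3 - (5 - v) = 3 + (-5 + v) = -2 + v)
m = -6 (m = -1*6 = -6)
L = -3/7 (L = -6/(-2 + 16) = -6/14 = -6*1/14 = -3/7 ≈ -0.42857)
984*L = 984*(-3/7) = -2952/7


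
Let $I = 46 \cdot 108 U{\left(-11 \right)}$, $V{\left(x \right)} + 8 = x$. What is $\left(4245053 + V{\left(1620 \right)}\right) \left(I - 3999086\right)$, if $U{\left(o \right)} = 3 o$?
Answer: $-17678993794950$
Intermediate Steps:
$V{\left(x \right)} = -8 + x$
$I = -163944$ ($I = 46 \cdot 108 \cdot 3 \left(-11\right) = 4968 \left(-33\right) = -163944$)
$\left(4245053 + V{\left(1620 \right)}\right) \left(I - 3999086\right) = \left(4245053 + \left(-8 + 1620\right)\right) \left(-163944 - 3999086\right) = \left(4245053 + 1612\right) \left(-4163030\right) = 4246665 \left(-4163030\right) = -17678993794950$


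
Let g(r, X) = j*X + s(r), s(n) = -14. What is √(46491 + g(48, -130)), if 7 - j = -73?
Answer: √36077 ≈ 189.94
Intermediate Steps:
j = 80 (j = 7 - 1*(-73) = 7 + 73 = 80)
g(r, X) = -14 + 80*X (g(r, X) = 80*X - 14 = -14 + 80*X)
√(46491 + g(48, -130)) = √(46491 + (-14 + 80*(-130))) = √(46491 + (-14 - 10400)) = √(46491 - 10414) = √36077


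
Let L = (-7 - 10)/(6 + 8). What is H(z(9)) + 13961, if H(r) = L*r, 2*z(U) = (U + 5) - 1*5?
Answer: 390755/28 ≈ 13956.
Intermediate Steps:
L = -17/14 ≈ -1.2143
z(U) = U/2 (z(U) = ((U + 5) - 1*5)/2 = ((5 + U) - 5)/2 = U/2)
H(r) = -17*r/14
H(z(9)) + 13961 = -17*9/28 + 13961 = -17/14*9/2 + 13961 = -153/28 + 13961 = 390755/28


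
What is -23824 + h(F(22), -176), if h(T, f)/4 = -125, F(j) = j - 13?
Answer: -24324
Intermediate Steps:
F(j) = -13 + j
h(T, f) = -500 (h(T, f) = 4*(-125) = -500)
-23824 + h(F(22), -176) = -23824 - 500 = -24324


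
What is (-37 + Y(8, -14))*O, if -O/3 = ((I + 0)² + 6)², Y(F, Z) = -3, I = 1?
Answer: 5880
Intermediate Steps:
O = -147 (O = -3*((1 + 0)² + 6)² = -3*(1² + 6)² = -3*(1 + 6)² = -3*7² = -3*49 = -147)
(-37 + Y(8, -14))*O = (-37 - 3)*(-147) = -40*(-147) = 5880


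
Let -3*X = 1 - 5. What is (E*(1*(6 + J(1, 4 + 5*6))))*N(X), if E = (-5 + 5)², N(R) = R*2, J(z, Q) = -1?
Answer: 0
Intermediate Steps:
X = 4/3 (X = -(1 - 5)/3 = -⅓*(-4) = 4/3 ≈ 1.3333)
N(R) = 2*R
E = 0 (E = 0² = 0)
(E*(1*(6 + J(1, 4 + 5*6))))*N(X) = (0*(1*(6 - 1)))*(2*(4/3)) = (0*(1*5))*(8/3) = (0*5)*(8/3) = 0*(8/3) = 0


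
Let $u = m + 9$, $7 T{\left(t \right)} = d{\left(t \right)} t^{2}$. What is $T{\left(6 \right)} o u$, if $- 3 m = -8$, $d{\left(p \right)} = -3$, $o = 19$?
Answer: $-3420$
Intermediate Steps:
$m = \frac{8}{3}$ ($m = \left(- \frac{1}{3}\right) \left(-8\right) = \frac{8}{3} \approx 2.6667$)
$T{\left(t \right)} = - \frac{3 t^{2}}{7}$ ($T{\left(t \right)} = \frac{\left(-3\right) t^{2}}{7} = - \frac{3 t^{2}}{7}$)
$u = \frac{35}{3}$ ($u = \frac{8}{3} + 9 = \frac{35}{3} \approx 11.667$)
$T{\left(6 \right)} o u = - \frac{3 \cdot 6^{2}}{7} \cdot 19 \cdot \frac{35}{3} = \left(- \frac{3}{7}\right) 36 \cdot 19 \cdot \frac{35}{3} = \left(- \frac{108}{7}\right) 19 \cdot \frac{35}{3} = \left(- \frac{2052}{7}\right) \frac{35}{3} = -3420$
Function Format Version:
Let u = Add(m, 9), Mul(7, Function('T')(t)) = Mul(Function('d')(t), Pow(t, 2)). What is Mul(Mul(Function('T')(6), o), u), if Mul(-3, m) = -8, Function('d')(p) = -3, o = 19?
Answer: -3420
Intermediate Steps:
m = Rational(8, 3) (m = Mul(Rational(-1, 3), -8) = Rational(8, 3) ≈ 2.6667)
Function('T')(t) = Mul(Rational(-3, 7), Pow(t, 2)) (Function('T')(t) = Mul(Rational(1, 7), Mul(-3, Pow(t, 2))) = Mul(Rational(-3, 7), Pow(t, 2)))
u = Rational(35, 3) (u = Add(Rational(8, 3), 9) = Rational(35, 3) ≈ 11.667)
Mul(Mul(Function('T')(6), o), u) = Mul(Mul(Mul(Rational(-3, 7), Pow(6, 2)), 19), Rational(35, 3)) = Mul(Mul(Mul(Rational(-3, 7), 36), 19), Rational(35, 3)) = Mul(Mul(Rational(-108, 7), 19), Rational(35, 3)) = Mul(Rational(-2052, 7), Rational(35, 3)) = -3420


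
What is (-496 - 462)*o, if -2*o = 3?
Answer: 1437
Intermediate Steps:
o = -3/2 (o = -1/2*3 = -3/2 ≈ -1.5000)
(-496 - 462)*o = (-496 - 462)*(-3/2) = -958*(-3/2) = 1437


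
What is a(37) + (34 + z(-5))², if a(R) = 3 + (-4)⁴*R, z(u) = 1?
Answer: 10700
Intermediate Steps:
a(R) = 3 + 256*R
a(37) + (34 + z(-5))² = (3 + 256*37) + (34 + 1)² = (3 + 9472) + 35² = 9475 + 1225 = 10700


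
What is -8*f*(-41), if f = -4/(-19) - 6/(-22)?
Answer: 33128/209 ≈ 158.51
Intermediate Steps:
f = 101/209 (f = -4*(-1/19) - 6*(-1/22) = 4/19 + 3/11 = 101/209 ≈ 0.48325)
-8*f*(-41) = -8*101/209*(-41) = -808/209*(-41) = 33128/209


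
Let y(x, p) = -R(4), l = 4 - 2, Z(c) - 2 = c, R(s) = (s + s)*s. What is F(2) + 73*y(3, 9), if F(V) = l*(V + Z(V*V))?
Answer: -2320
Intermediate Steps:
R(s) = 2*s² (R(s) = (2*s)*s = 2*s²)
Z(c) = 2 + c
l = 2
y(x, p) = -32 (y(x, p) = -2*4² = -2*16 = -1*32 = -32)
F(V) = 4 + 2*V + 2*V² (F(V) = 2*(V + (2 + V*V)) = 2*(V + (2 + V²)) = 2*(2 + V + V²) = 4 + 2*V + 2*V²)
F(2) + 73*y(3, 9) = (4 + 2*2 + 2*2²) + 73*(-32) = (4 + 4 + 2*4) - 2336 = (4 + 4 + 8) - 2336 = 16 - 2336 = -2320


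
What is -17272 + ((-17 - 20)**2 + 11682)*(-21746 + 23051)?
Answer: 17014283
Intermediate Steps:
-17272 + ((-17 - 20)**2 + 11682)*(-21746 + 23051) = -17272 + ((-37)**2 + 11682)*1305 = -17272 + (1369 + 11682)*1305 = -17272 + 13051*1305 = -17272 + 17031555 = 17014283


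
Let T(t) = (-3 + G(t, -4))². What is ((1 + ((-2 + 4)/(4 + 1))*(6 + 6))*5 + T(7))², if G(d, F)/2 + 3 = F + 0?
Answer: 101124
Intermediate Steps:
G(d, F) = -6 + 2*F (G(d, F) = -6 + 2*(F + 0) = -6 + 2*F)
T(t) = 289 (T(t) = (-3 + (-6 + 2*(-4)))² = (-3 + (-6 - 8))² = (-3 - 14)² = (-17)² = 289)
((1 + ((-2 + 4)/(4 + 1))*(6 + 6))*5 + T(7))² = ((1 + ((-2 + 4)/(4 + 1))*(6 + 6))*5 + 289)² = ((1 + (2/5)*12)*5 + 289)² = ((1 + (2*(⅕))*12)*5 + 289)² = ((1 + (⅖)*12)*5 + 289)² = ((1 + 24/5)*5 + 289)² = ((29/5)*5 + 289)² = (29 + 289)² = 318² = 101124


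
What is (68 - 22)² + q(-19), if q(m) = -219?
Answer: 1897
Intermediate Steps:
(68 - 22)² + q(-19) = (68 - 22)² - 219 = 46² - 219 = 2116 - 219 = 1897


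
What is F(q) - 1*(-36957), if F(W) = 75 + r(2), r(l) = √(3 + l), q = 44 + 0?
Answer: 37032 + √5 ≈ 37034.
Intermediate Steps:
q = 44
F(W) = 75 + √5 (F(W) = 75 + √(3 + 2) = 75 + √5)
F(q) - 1*(-36957) = (75 + √5) - 1*(-36957) = (75 + √5) + 36957 = 37032 + √5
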